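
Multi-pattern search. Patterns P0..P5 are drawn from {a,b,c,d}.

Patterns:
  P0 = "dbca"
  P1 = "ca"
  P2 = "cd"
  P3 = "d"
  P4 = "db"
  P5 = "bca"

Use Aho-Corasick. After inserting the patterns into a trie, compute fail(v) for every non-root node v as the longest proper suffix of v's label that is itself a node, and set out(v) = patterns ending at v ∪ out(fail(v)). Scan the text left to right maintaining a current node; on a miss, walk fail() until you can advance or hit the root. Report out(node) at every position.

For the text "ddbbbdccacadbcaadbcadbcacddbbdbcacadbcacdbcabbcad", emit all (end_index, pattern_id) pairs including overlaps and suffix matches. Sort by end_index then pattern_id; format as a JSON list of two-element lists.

Construct AC machine:
Trie nodes:
  n0 'ε': b→8 c→5 d→1
  n1 'd': b→2  [P3 ends]
  n2 'db': c→3  [P4 ends]
  n3 'dbc': a→4
  n4 'dbca': ·  [P0 ends]
  n5 'c': a→6 d→7
  n6 'ca': ·  [P1 ends]
  n7 'cd': ·  [P2 ends]
  n8 'b': c→9
  n9 'bc': a→10
  n10 'bca': ·  [P5 ends]

BFS fail/out derivation:
  fail(1) 'd': from fail(0)=0 chase 'd': 0 ⇒ 0;  out={3}∪out(0)={3}
  fail(5) 'c': from fail(0)=0 chase 'c': 0 ⇒ 0;  out=∅∪out(0)=∅
  fail(8) 'b': from fail(0)=0 chase 'b': 0 ⇒ 0;  out=∅∪out(0)=∅
  fail(2) 'db': from fail(1)=0 chase 'b': 0 ⇒ 8;  out={4}∪out(8)={4}
  fail(6) 'ca': from fail(5)=0 chase 'a': 0 ⇒ 0;  out={1}∪out(0)={1}
  fail(7) 'cd': from fail(5)=0 chase 'd': 0 ⇒ 1;  out={2}∪out(1)={2,3}
  fail(9) 'bc': from fail(8)=0 chase 'c': 0 ⇒ 5;  out=∅∪out(5)=∅
  fail(3) 'dbc': from fail(2)=8 chase 'c': 8 ⇒ 9;  out=∅∪out(9)=∅
  fail(10) 'bca': from fail(9)=5 chase 'a': 5 ⇒ 6;  out={5}∪out(6)={1,5}
  fail(4) 'dbca': from fail(3)=9 chase 'a': 9 ⇒ 10;  out={0}∪out(10)={0,1,5}

Run:
[0] read 'd'  n0⇒n1  ** P3@[0:0]
[1] read 'd'  n1⇒n1 (via fail)  ** P3@[1:1]
[2] read 'b'  n1⇒n2  ** P4@[1:2]
[3] read 'b'  n2⇒n8 (via fail)
[4] read 'b'  n8⇒n8 (via fail)
[5] read 'd'  n8⇒n1 (via fail)  ** P3@[5:5]
[6] read 'c'  n1⇒n5 (via fail)
[7] read 'c'  n5⇒n5 (via fail)
[8] read 'a'  n5⇒n6  ** P1@[7:8]
[9] read 'c'  n6⇒n5 (via fail)
[10] read 'a'  n5⇒n6  ** P1@[9:10]
[11] read 'd'  n6⇒n1 (via fail)  ** P3@[11:11]
[12] read 'b'  n1⇒n2  ** P4@[11:12]
[13] read 'c'  n2⇒n3
[14] read 'a'  n3⇒n4  ** P0@[11:14],P1@[13:14],P5@[12:14]
[15] read 'a'  n4⇒n0 (via fail)
[16] read 'd'  n0⇒n1  ** P3@[16:16]
[17] read 'b'  n1⇒n2  ** P4@[16:17]
[18] read 'c'  n2⇒n3
[19] read 'a'  n3⇒n4  ** P0@[16:19],P1@[18:19],P5@[17:19]
[20] read 'd'  n4⇒n1 (via fail)  ** P3@[20:20]
[21] read 'b'  n1⇒n2  ** P4@[20:21]
[22] read 'c'  n2⇒n3
[23] read 'a'  n3⇒n4  ** P0@[20:23],P1@[22:23],P5@[21:23]
[24] read 'c'  n4⇒n5 (via fail)
[25] read 'd'  n5⇒n7  ** P2@[24:25],P3@[25:25]
[26] read 'd'  n7⇒n1 (via fail)  ** P3@[26:26]
[27] read 'b'  n1⇒n2  ** P4@[26:27]
[28] read 'b'  n2⇒n8 (via fail)
[29] read 'd'  n8⇒n1 (via fail)  ** P3@[29:29]
[30] read 'b'  n1⇒n2  ** P4@[29:30]
[31] read 'c'  n2⇒n3
[32] read 'a'  n3⇒n4  ** P0@[29:32],P1@[31:32],P5@[30:32]
[33] read 'c'  n4⇒n5 (via fail)
[34] read 'a'  n5⇒n6  ** P1@[33:34]
[35] read 'd'  n6⇒n1 (via fail)  ** P3@[35:35]
[36] read 'b'  n1⇒n2  ** P4@[35:36]
[37] read 'c'  n2⇒n3
[38] read 'a'  n3⇒n4  ** P0@[35:38],P1@[37:38],P5@[36:38]
[39] read 'c'  n4⇒n5 (via fail)
[40] read 'd'  n5⇒n7  ** P2@[39:40],P3@[40:40]
[41] read 'b'  n7⇒n2 (via fail)  ** P4@[40:41]
[42] read 'c'  n2⇒n3
[43] read 'a'  n3⇒n4  ** P0@[40:43],P1@[42:43],P5@[41:43]
[44] read 'b'  n4⇒n8 (via fail)
[45] read 'b'  n8⇒n8 (via fail)
[46] read 'c'  n8⇒n9
[47] read 'a'  n9⇒n10  ** P1@[46:47],P5@[45:47]
[48] read 'd'  n10⇒n1 (via fail)  ** P3@[48:48]

Result: [[0,3],[1,3],[2,4],[5,3],[8,1],[10,1],[11,3],[12,4],[14,0],[14,1],[14,5],[16,3],[17,4],[19,0],[19,1],[19,5],[20,3],[21,4],[23,0],[23,1],[23,5],[25,2],[25,3],[26,3],[27,4],[29,3],[30,4],[32,0],[32,1],[32,5],[34,1],[35,3],[36,4],[38,0],[38,1],[38,5],[40,2],[40,3],[41,4],[43,0],[43,1],[43,5],[47,1],[47,5],[48,3]]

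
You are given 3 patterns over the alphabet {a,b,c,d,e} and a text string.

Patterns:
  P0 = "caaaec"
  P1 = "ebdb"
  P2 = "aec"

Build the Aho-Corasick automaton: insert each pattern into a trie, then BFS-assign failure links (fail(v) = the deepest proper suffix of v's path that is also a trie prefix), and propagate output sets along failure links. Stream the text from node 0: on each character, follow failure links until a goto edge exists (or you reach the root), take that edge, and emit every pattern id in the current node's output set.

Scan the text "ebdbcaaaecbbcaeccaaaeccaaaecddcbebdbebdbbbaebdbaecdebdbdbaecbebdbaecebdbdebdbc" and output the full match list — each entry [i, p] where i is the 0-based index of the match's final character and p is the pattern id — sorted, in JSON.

Build:
Trie nodes:
  0='ε' goto a→11 c→1 e→7
  1='c' goto a→2
  2='ca' goto a→3
  3='caa' goto a→4
  4='caaa' goto e→5
  5='caaae' goto c→6
  6='caaaec' goto ·  ←P0
  7='e' goto b→8
  8='eb' goto d→9
  9='ebd' goto b→10
  10='ebdb' goto ·  ←P1
  11='a' goto e→12
  12='ae' goto c→13
  13='aec' goto ·  ←P2

Failure links (BFS by depth):
  fail(1) 'c': from fail(0)=0 chase 'c': 0 ⇒ 0;  out=∅∪out(0)=∅
  fail(7) 'e': from fail(0)=0 chase 'e': 0 ⇒ 0;  out=∅∪out(0)=∅
  fail(11) 'a': from fail(0)=0 chase 'a': 0 ⇒ 0;  out=∅∪out(0)=∅
  fail(2) 'ca': from fail(1)=0 chase 'a': 0 ⇒ 11;  out=∅∪out(11)=∅
  fail(8) 'eb': from fail(7)=0 chase 'b': 0 ⇒ 0;  out=∅∪out(0)=∅
  fail(12) 'ae': from fail(11)=0 chase 'e': 0 ⇒ 7;  out=∅∪out(7)=∅
  fail(3) 'caa': from fail(2)=11 chase 'a': 11→0 ⇒ 11;  out=∅∪out(11)=∅
  fail(9) 'ebd': from fail(8)=0 chase 'd': 0 ⇒ 0;  out=∅∪out(0)=∅
  fail(13) 'aec': from fail(12)=7 chase 'c': 7→0 ⇒ 1;  out={2}∪out(1)={2}
  fail(4) 'caaa': from fail(3)=11 chase 'a': 11→0 ⇒ 11;  out=∅∪out(11)=∅
  fail(10) 'ebdb': from fail(9)=0 chase 'b': 0 ⇒ 0;  out={1}∪out(0)={1}
  fail(5) 'caaae': from fail(4)=11 chase 'e': 11 ⇒ 12;  out=∅∪out(12)=∅
  fail(6) 'caaaec': from fail(5)=12 chase 'c': 12 ⇒ 13;  out={0}∪out(13)={0,2}

Text stream:
i=0 'e': node 0→7
i=1 'b': node 7→8
i=2 'd': node 8→9
i=3 'b': node 9→10  ** P1@[0:3]
i=4 'c': node 10→1 (fail-walked)
i=5 'a': node 1→2
i=6 'a': node 2→3
i=7 'a': node 3→4
i=8 'e': node 4→5
i=9 'c': node 5→6  ** P0@[4:9],P2@[7:9]
i=10 'b': node 6→0 (fail-walked)
i=11 'b': node 0→0
i=12 'c': node 0→1
i=13 'a': node 1→2
i=14 'e': node 2→12 (fail-walked)
i=15 'c': node 12→13  ** P2@[13:15]
i=16 'c': node 13→1 (fail-walked)
i=17 'a': node 1→2
i=18 'a': node 2→3
i=19 'a': node 3→4
i=20 'e': node 4→5
i=21 'c': node 5→6  ** P0@[16:21],P2@[19:21]
i=22 'c': node 6→1 (fail-walked)
i=23 'a': node 1→2
i=24 'a': node 2→3
i=25 'a': node 3→4
i=26 'e': node 4→5
i=27 'c': node 5→6  ** P0@[22:27],P2@[25:27]
i=28 'd': node 6→0 (fail-walked)
i=29 'd': node 0→0
i=30 'c': node 0→1
i=31 'b': node 1→0 (fail-walked)
i=32 'e': node 0→7
i=33 'b': node 7→8
i=34 'd': node 8→9
i=35 'b': node 9→10  ** P1@[32:35]
i=36 'e': node 10→7 (fail-walked)
i=37 'b': node 7→8
i=38 'd': node 8→9
i=39 'b': node 9→10  ** P1@[36:39]
i=40 'b': node 10→0 (fail-walked)
i=41 'b': node 0→0
i=42 'a': node 0→11
i=43 'e': node 11→12
i=44 'b': node 12→8 (fail-walked)
i=45 'd': node 8→9
i=46 'b': node 9→10  ** P1@[43:46]
i=47 'a': node 10→11 (fail-walked)
i=48 'e': node 11→12
i=49 'c': node 12→13  ** P2@[47:49]
i=50 'd': node 13→0 (fail-walked)
i=51 'e': node 0→7
i=52 'b': node 7→8
i=53 'd': node 8→9
i=54 'b': node 9→10  ** P1@[51:54]
i=55 'd': node 10→0 (fail-walked)
i=56 'b': node 0→0
i=57 'a': node 0→11
i=58 'e': node 11→12
i=59 'c': node 12→13  ** P2@[57:59]
i=60 'b': node 13→0 (fail-walked)
i=61 'e': node 0→7
i=62 'b': node 7→8
i=63 'd': node 8→9
i=64 'b': node 9→10  ** P1@[61:64]
i=65 'a': node 10→11 (fail-walked)
i=66 'e': node 11→12
i=67 'c': node 12→13  ** P2@[65:67]
i=68 'e': node 13→7 (fail-walked)
i=69 'b': node 7→8
i=70 'd': node 8→9
i=71 'b': node 9→10  ** P1@[68:71]
i=72 'd': node 10→0 (fail-walked)
i=73 'e': node 0→7
i=74 'b': node 7→8
i=75 'd': node 8→9
i=76 'b': node 9→10  ** P1@[73:76]
i=77 'c': node 10→1 (fail-walked)

All matches (sorted): [[3,1],[9,0],[9,2],[15,2],[21,0],[21,2],[27,0],[27,2],[35,1],[39,1],[46,1],[49,2],[54,1],[59,2],[64,1],[67,2],[71,1],[76,1]]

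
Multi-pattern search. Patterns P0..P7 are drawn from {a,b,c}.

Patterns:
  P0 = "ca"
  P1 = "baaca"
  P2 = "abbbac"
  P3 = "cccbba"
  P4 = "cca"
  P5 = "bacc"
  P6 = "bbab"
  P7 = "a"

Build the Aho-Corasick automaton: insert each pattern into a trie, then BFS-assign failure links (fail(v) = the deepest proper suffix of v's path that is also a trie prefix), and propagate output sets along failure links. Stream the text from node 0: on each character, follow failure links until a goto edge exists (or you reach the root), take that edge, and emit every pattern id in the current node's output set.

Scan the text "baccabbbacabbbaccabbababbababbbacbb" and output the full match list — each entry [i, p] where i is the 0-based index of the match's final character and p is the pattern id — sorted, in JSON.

Build automaton:
Trie (insert patterns):
  n0 'ε': a→8 b→3 c→1
  n1 'c': a→2 c→14
  n2 'ca': ·  ←P0
  n3 'b': a→4 b→22
  n4 'ba': a→5 c→20
  n5 'baa': c→6
  n6 'baac': a→7
  n7 'baaca': ·  ←P1
  n8 'a': b→9  ←P7
  n9 'ab': b→10
  n10 'abb': b→11
  n11 'abbb': a→12
  n12 'abbba': c→13
  n13 'abbbac': ·  ←P2
  n14 'cc': a→19 c→15
  n15 'ccc': b→16
  n16 'cccb': b→17
  n17 'cccbb': a→18
  n18 'cccbba': ·  ←P3
  n19 'cca': ·  ←P4
  n20 'bac': c→21
  n21 'bacc': ·  ←P5
  n22 'bb': a→23
  n23 'bba': b→24
  n24 'bbab': ·  ←P6

Failure links (BFS by depth):
  n1('c'): parent n0 fail=0; on 'c' 0 → fail=0;  out ∅∪∅=∅
  n3('b'): parent n0 fail=0; on 'b' 0 → fail=0;  out ∅∪∅=∅
  n8('a'): parent n0 fail=0; on 'a' 0 → fail=0;  out {7}∪∅={7}
  n2('ca'): parent n1 fail=0; on 'a' 0 → fail=8;  out {0}∪{7}={0,7}
  n4('ba'): parent n3 fail=0; on 'a' 0 → fail=8;  out ∅∪{7}={7}
  n9('ab'): parent n8 fail=0; on 'b' 0 → fail=3;  out ∅∪∅=∅
  n14('cc'): parent n1 fail=0; on 'c' 0 → fail=1;  out ∅∪∅=∅
  n22('bb'): parent n3 fail=0; on 'b' 0 → fail=3;  out ∅∪∅=∅
  n5('baa'): parent n4 fail=8; on 'a' 8→0 → fail=8;  out ∅∪{7}={7}
  n10('abb'): parent n9 fail=3; on 'b' 3 → fail=22;  out ∅∪∅=∅
  n15('ccc'): parent n14 fail=1; on 'c' 1 → fail=14;  out ∅∪∅=∅
  n19('cca'): parent n14 fail=1; on 'a' 1 → fail=2;  out {4}∪{0,7}={0,4,7}
  n20('bac'): parent n4 fail=8; on 'c' 8→0 → fail=1;  out ∅∪∅=∅
  n23('bba'): parent n22 fail=3; on 'a' 3 → fail=4;  out ∅∪{7}={7}
  n6('baac'): parent n5 fail=8; on 'c' 8→0 → fail=1;  out ∅∪∅=∅
  n11('abbb'): parent n10 fail=22; on 'b' 22→3 → fail=22;  out ∅∪∅=∅
  n16('cccb'): parent n15 fail=14; on 'b' 14→1→0 → fail=3;  out ∅∪∅=∅
  n21('bacc'): parent n20 fail=1; on 'c' 1 → fail=14;  out {5}∪∅={5}
  n24('bbab'): parent n23 fail=4; on 'b' 4→8 → fail=9;  out {6}∪∅={6}
  n7('baaca'): parent n6 fail=1; on 'a' 1 → fail=2;  out {1}∪{0,7}={0,1,7}
  n12('abbba'): parent n11 fail=22; on 'a' 22 → fail=23;  out ∅∪{7}={7}
  n17('cccbb'): parent n16 fail=3; on 'b' 3 → fail=22;  out ∅∪∅=∅
  n13('abbbac'): parent n12 fail=23; on 'c' 23→4 → fail=20;  out {2}∪∅={2}
  n18('cccbba'): parent n17 fail=22; on 'a' 22 → fail=23;  out {3}∪{7}={3,7}

Text stream:
[0] read 'b'  n0⇒n3
[1] read 'a'  n3⇒n4  ** P7@[1:1]
[2] read 'c'  n4⇒n20
[3] read 'c'  n20⇒n21  ** P5@[0:3]
[4] read 'a'  n21⇒n19 (fail-walked)  ** P0@[3:4],P4@[2:4],P7@[4:4]
[5] read 'b'  n19⇒n9 (fail-walked)
[6] read 'b'  n9⇒n10
[7] read 'b'  n10⇒n11
[8] read 'a'  n11⇒n12  ** P7@[8:8]
[9] read 'c'  n12⇒n13  ** P2@[4:9]
[10] read 'a'  n13⇒n2 (fail-walked)  ** P0@[9:10],P7@[10:10]
[11] read 'b'  n2⇒n9 (fail-walked)
[12] read 'b'  n9⇒n10
[13] read 'b'  n10⇒n11
[14] read 'a'  n11⇒n12  ** P7@[14:14]
[15] read 'c'  n12⇒n13  ** P2@[10:15]
[16] read 'c'  n13⇒n21 (fail-walked)  ** P5@[13:16]
[17] read 'a'  n21⇒n19 (fail-walked)  ** P0@[16:17],P4@[15:17],P7@[17:17]
[18] read 'b'  n19⇒n9 (fail-walked)
[19] read 'b'  n9⇒n10
[20] read 'a'  n10⇒n23 (fail-walked)  ** P7@[20:20]
[21] read 'b'  n23⇒n24  ** P6@[18:21]
[22] read 'a'  n24⇒n4 (fail-walked)  ** P7@[22:22]
[23] read 'b'  n4⇒n9 (fail-walked)
[24] read 'b'  n9⇒n10
[25] read 'a'  n10⇒n23 (fail-walked)  ** P7@[25:25]
[26] read 'b'  n23⇒n24  ** P6@[23:26]
[27] read 'a'  n24⇒n4 (fail-walked)  ** P7@[27:27]
[28] read 'b'  n4⇒n9 (fail-walked)
[29] read 'b'  n9⇒n10
[30] read 'b'  n10⇒n11
[31] read 'a'  n11⇒n12  ** P7@[31:31]
[32] read 'c'  n12⇒n13  ** P2@[27:32]
[33] read 'b'  n13⇒n3 (fail-walked)
[34] read 'b'  n3⇒n22

All matches (sorted): [[1,7],[3,5],[4,0],[4,4],[4,7],[8,7],[9,2],[10,0],[10,7],[14,7],[15,2],[16,5],[17,0],[17,4],[17,7],[20,7],[21,6],[22,7],[25,7],[26,6],[27,7],[31,7],[32,2]]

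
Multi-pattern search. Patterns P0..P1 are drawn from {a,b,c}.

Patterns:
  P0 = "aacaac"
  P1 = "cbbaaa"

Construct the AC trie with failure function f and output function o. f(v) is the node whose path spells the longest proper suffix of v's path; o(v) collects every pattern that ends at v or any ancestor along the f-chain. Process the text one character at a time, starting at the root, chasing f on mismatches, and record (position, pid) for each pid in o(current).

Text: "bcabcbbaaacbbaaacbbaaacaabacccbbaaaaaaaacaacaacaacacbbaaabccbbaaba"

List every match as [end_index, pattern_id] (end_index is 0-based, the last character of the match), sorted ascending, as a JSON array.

Construct AC machine:
Trie nodes:
  0='ε' goto a→1 c→7
  1='a' goto a→2
  2='aa' goto c→3
  3='aac' goto a→4
  4='aaca' goto a→5
  5='aacaa' goto c→6
  6='aacaac' goto ·  [P0 ends]
  7='c' goto b→8
  8='cb' goto b→9
  9='cbb' goto a→10
  10='cbba' goto a→11
  11='cbbaa' goto a→12
  12='cbbaaa' goto ·  [P1 ends]

BFS fail/out derivation:
  fail(1) 'a': from fail(0)=0 chase 'a': 0 ⇒ 0;  out=∅∪out(0)=∅
  fail(7) 'c': from fail(0)=0 chase 'c': 0 ⇒ 0;  out=∅∪out(0)=∅
  fail(2) 'aa': from fail(1)=0 chase 'a': 0 ⇒ 1;  out=∅∪out(1)=∅
  fail(8) 'cb': from fail(7)=0 chase 'b': 0 ⇒ 0;  out=∅∪out(0)=∅
  fail(3) 'aac': from fail(2)=1 chase 'c': 1→0 ⇒ 7;  out=∅∪out(7)=∅
  fail(9) 'cbb': from fail(8)=0 chase 'b': 0 ⇒ 0;  out=∅∪out(0)=∅
  fail(4) 'aaca': from fail(3)=7 chase 'a': 7→0 ⇒ 1;  out=∅∪out(1)=∅
  fail(10) 'cbba': from fail(9)=0 chase 'a': 0 ⇒ 1;  out=∅∪out(1)=∅
  fail(5) 'aacaa': from fail(4)=1 chase 'a': 1 ⇒ 2;  out=∅∪out(2)=∅
  fail(11) 'cbbaa': from fail(10)=1 chase 'a': 1 ⇒ 2;  out=∅∪out(2)=∅
  fail(6) 'aacaac': from fail(5)=2 chase 'c': 2 ⇒ 3;  out={0}∪out(3)={0}
  fail(12) 'cbbaaa': from fail(11)=2 chase 'a': 2→1 ⇒ 2;  out={1}∪out(2)={1}

Text stream:
i=0 'b': node 0→0
i=1 'c': node 0→7
i=2 'a': node 7→1 (via fail)
i=3 'b': node 1→0 (via fail)
i=4 'c': node 0→7
i=5 'b': node 7→8
i=6 'b': node 8→9
i=7 'a': node 9→10
i=8 'a': node 10→11
i=9 'a': node 11→12  ** P1@[4:9]
i=10 'c': node 12→3 (via fail)
i=11 'b': node 3→8 (via fail)
i=12 'b': node 8→9
i=13 'a': node 9→10
i=14 'a': node 10→11
i=15 'a': node 11→12  ** P1@[10:15]
i=16 'c': node 12→3 (via fail)
i=17 'b': node 3→8 (via fail)
i=18 'b': node 8→9
i=19 'a': node 9→10
i=20 'a': node 10→11
i=21 'a': node 11→12  ** P1@[16:21]
i=22 'c': node 12→3 (via fail)
i=23 'a': node 3→4
i=24 'a': node 4→5
i=25 'b': node 5→0 (via fail)
i=26 'a': node 0→1
i=27 'c': node 1→7 (via fail)
i=28 'c': node 7→7 (via fail)
i=29 'c': node 7→7 (via fail)
i=30 'b': node 7→8
i=31 'b': node 8→9
i=32 'a': node 9→10
i=33 'a': node 10→11
i=34 'a': node 11→12  ** P1@[29:34]
i=35 'a': node 12→2 (via fail)
i=36 'a': node 2→2 (via fail)
i=37 'a': node 2→2 (via fail)
i=38 'a': node 2→2 (via fail)
i=39 'a': node 2→2 (via fail)
i=40 'c': node 2→3
i=41 'a': node 3→4
i=42 'a': node 4→5
i=43 'c': node 5→6  ** P0@[38:43]
i=44 'a': node 6→4 (via fail)
i=45 'a': node 4→5
i=46 'c': node 5→6  ** P0@[41:46]
i=47 'a': node 6→4 (via fail)
i=48 'a': node 4→5
i=49 'c': node 5→6  ** P0@[44:49]
i=50 'a': node 6→4 (via fail)
i=51 'c': node 4→7 (via fail)
i=52 'b': node 7→8
i=53 'b': node 8→9
i=54 'a': node 9→10
i=55 'a': node 10→11
i=56 'a': node 11→12  ** P1@[51:56]
i=57 'b': node 12→0 (via fail)
i=58 'c': node 0→7
i=59 'c': node 7→7 (via fail)
i=60 'b': node 7→8
i=61 'b': node 8→9
i=62 'a': node 9→10
i=63 'a': node 10→11
i=64 'b': node 11→0 (via fail)
i=65 'a': node 0→1

All matches (sorted): [[9,1],[15,1],[21,1],[34,1],[43,0],[46,0],[49,0],[56,1]]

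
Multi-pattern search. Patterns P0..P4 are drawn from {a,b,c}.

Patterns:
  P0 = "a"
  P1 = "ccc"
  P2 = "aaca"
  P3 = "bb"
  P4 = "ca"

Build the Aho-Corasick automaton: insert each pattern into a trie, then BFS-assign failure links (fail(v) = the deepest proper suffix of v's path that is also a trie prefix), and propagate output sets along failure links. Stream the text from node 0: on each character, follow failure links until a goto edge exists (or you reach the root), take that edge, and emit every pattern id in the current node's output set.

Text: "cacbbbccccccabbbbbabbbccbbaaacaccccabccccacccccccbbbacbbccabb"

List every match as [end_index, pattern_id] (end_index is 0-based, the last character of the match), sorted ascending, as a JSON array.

Construct AC machine:
Trie nodes:
  0='ε' goto a→1 b→8 c→2
  1='a' goto a→5  ←P0
  2='c' goto a→10 c→3
  3='cc' goto c→4
  4='ccc' goto ·  ←P1
  5='aa' goto c→6
  6='aac' goto a→7
  7='aaca' goto ·  ←P2
  8='b' goto b→9
  9='bb' goto ·  ←P3
  10='ca' goto ·  ←P4

Failure links (BFS by depth):
  n1('a'): parent n0 fail=0; on 'a' 0 → fail=0;  out {0}∪∅={0}
  n2('c'): parent n0 fail=0; on 'c' 0 → fail=0;  out ∅∪∅=∅
  n8('b'): parent n0 fail=0; on 'b' 0 → fail=0;  out ∅∪∅=∅
  n3('cc'): parent n2 fail=0; on 'c' 0 → fail=2;  out ∅∪∅=∅
  n5('aa'): parent n1 fail=0; on 'a' 0 → fail=1;  out ∅∪{0}={0}
  n9('bb'): parent n8 fail=0; on 'b' 0 → fail=8;  out {3}∪∅={3}
  n10('ca'): parent n2 fail=0; on 'a' 0 → fail=1;  out {4}∪{0}={0,4}
  n4('ccc'): parent n3 fail=2; on 'c' 2 → fail=3;  out {1}∪∅={1}
  n6('aac'): parent n5 fail=1; on 'c' 1→0 → fail=2;  out ∅∪∅=∅
  n7('aaca'): parent n6 fail=2; on 'a' 2 → fail=10;  out {2}∪{0,4}={0,2,4}

Run:
pos 0 'c': at 2
pos 1 'a': at 10  ** P0@[1:1],P4@[0:1]
pos 2 'c': at 2 ·f
pos 3 'b': at 8 ·f
pos 4 'b': at 9  ** P3@[3:4]
pos 5 'b': at 9 ·f  ** P3@[4:5]
pos 6 'c': at 2 ·f
pos 7 'c': at 3
pos 8 'c': at 4  ** P1@[6:8]
pos 9 'c': at 4 ·f  ** P1@[7:9]
pos 10 'c': at 4 ·f  ** P1@[8:10]
pos 11 'c': at 4 ·f  ** P1@[9:11]
pos 12 'a': at 10 ·f  ** P0@[12:12],P4@[11:12]
pos 13 'b': at 8 ·f
pos 14 'b': at 9  ** P3@[13:14]
pos 15 'b': at 9 ·f  ** P3@[14:15]
pos 16 'b': at 9 ·f  ** P3@[15:16]
pos 17 'b': at 9 ·f  ** P3@[16:17]
pos 18 'a': at 1 ·f  ** P0@[18:18]
pos 19 'b': at 8 ·f
pos 20 'b': at 9  ** P3@[19:20]
pos 21 'b': at 9 ·f  ** P3@[20:21]
pos 22 'c': at 2 ·f
pos 23 'c': at 3
pos 24 'b': at 8 ·f
pos 25 'b': at 9  ** P3@[24:25]
pos 26 'a': at 1 ·f  ** P0@[26:26]
pos 27 'a': at 5  ** P0@[27:27]
pos 28 'a': at 5 ·f  ** P0@[28:28]
pos 29 'c': at 6
pos 30 'a': at 7  ** P0@[30:30],P2@[27:30],P4@[29:30]
pos 31 'c': at 2 ·f
pos 32 'c': at 3
pos 33 'c': at 4  ** P1@[31:33]
pos 34 'c': at 4 ·f  ** P1@[32:34]
pos 35 'a': at 10 ·f  ** P0@[35:35],P4@[34:35]
pos 36 'b': at 8 ·f
pos 37 'c': at 2 ·f
pos 38 'c': at 3
pos 39 'c': at 4  ** P1@[37:39]
pos 40 'c': at 4 ·f  ** P1@[38:40]
pos 41 'a': at 10 ·f  ** P0@[41:41],P4@[40:41]
pos 42 'c': at 2 ·f
pos 43 'c': at 3
pos 44 'c': at 4  ** P1@[42:44]
pos 45 'c': at 4 ·f  ** P1@[43:45]
pos 46 'c': at 4 ·f  ** P1@[44:46]
pos 47 'c': at 4 ·f  ** P1@[45:47]
pos 48 'c': at 4 ·f  ** P1@[46:48]
pos 49 'b': at 8 ·f
pos 50 'b': at 9  ** P3@[49:50]
pos 51 'b': at 9 ·f  ** P3@[50:51]
pos 52 'a': at 1 ·f  ** P0@[52:52]
pos 53 'c': at 2 ·f
pos 54 'b': at 8 ·f
pos 55 'b': at 9  ** P3@[54:55]
pos 56 'c': at 2 ·f
pos 57 'c': at 3
pos 58 'a': at 10 ·f  ** P0@[58:58],P4@[57:58]
pos 59 'b': at 8 ·f
pos 60 'b': at 9  ** P3@[59:60]

All matches (sorted): [[1,0],[1,4],[4,3],[5,3],[8,1],[9,1],[10,1],[11,1],[12,0],[12,4],[14,3],[15,3],[16,3],[17,3],[18,0],[20,3],[21,3],[25,3],[26,0],[27,0],[28,0],[30,0],[30,2],[30,4],[33,1],[34,1],[35,0],[35,4],[39,1],[40,1],[41,0],[41,4],[44,1],[45,1],[46,1],[47,1],[48,1],[50,3],[51,3],[52,0],[55,3],[58,0],[58,4],[60,3]]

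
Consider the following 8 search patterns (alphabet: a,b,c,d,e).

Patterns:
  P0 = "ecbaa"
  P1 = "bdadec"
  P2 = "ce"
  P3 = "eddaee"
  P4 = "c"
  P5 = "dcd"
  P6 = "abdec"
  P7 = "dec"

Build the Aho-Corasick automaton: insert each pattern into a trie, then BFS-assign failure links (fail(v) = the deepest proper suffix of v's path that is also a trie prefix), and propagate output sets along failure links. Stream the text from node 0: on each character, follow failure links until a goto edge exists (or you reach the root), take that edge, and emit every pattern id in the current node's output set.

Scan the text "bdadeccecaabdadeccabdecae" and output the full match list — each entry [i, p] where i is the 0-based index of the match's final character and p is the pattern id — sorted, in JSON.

Build automaton:
Trie nodes:
  n0 'ε': a→22 b→6 c→12 d→19 e→1
  n1 'e': c→2 d→14
  n2 'ec': b→3
  n3 'ecb': a→4
  n4 'ecba': a→5
  n5 'ecbaa': ·  ←P0
  n6 'b': d→7
  n7 'bd': a→8
  n8 'bda': d→9
  n9 'bdad': e→10
  n10 'bdade': c→11
  n11 'bdadec': ·  ←P1
  n12 'c': e→13  ←P4
  n13 'ce': ·  ←P2
  n14 'ed': d→15
  n15 'edd': a→16
  n16 'edda': e→17
  n17 'eddae': e→18
  n18 'eddaee': ·  ←P3
  n19 'd': c→20 e→27
  n20 'dc': d→21
  n21 'dcd': ·  ←P5
  n22 'a': b→23
  n23 'ab': d→24
  n24 'abd': e→25
  n25 'abde': c→26
  n26 'abdec': ·  ←P6
  n27 'de': c→28
  n28 'dec': ·  ←P7

BFS fail/out derivation:
  fail(1) 'e': from fail(0)=0 chase 'e': 0 ⇒ 0;  out=∅∪out(0)=∅
  fail(6) 'b': from fail(0)=0 chase 'b': 0 ⇒ 0;  out=∅∪out(0)=∅
  fail(12) 'c': from fail(0)=0 chase 'c': 0 ⇒ 0;  out={4}∪out(0)={4}
  fail(19) 'd': from fail(0)=0 chase 'd': 0 ⇒ 0;  out=∅∪out(0)=∅
  fail(22) 'a': from fail(0)=0 chase 'a': 0 ⇒ 0;  out=∅∪out(0)=∅
  fail(2) 'ec': from fail(1)=0 chase 'c': 0 ⇒ 12;  out=∅∪out(12)={4}
  fail(7) 'bd': from fail(6)=0 chase 'd': 0 ⇒ 19;  out=∅∪out(19)=∅
  fail(13) 'ce': from fail(12)=0 chase 'e': 0 ⇒ 1;  out={2}∪out(1)={2}
  fail(14) 'ed': from fail(1)=0 chase 'd': 0 ⇒ 19;  out=∅∪out(19)=∅
  fail(20) 'dc': from fail(19)=0 chase 'c': 0 ⇒ 12;  out=∅∪out(12)={4}
  fail(23) 'ab': from fail(22)=0 chase 'b': 0 ⇒ 6;  out=∅∪out(6)=∅
  fail(27) 'de': from fail(19)=0 chase 'e': 0 ⇒ 1;  out=∅∪out(1)=∅
  fail(3) 'ecb': from fail(2)=12 chase 'b': 12→0 ⇒ 6;  out=∅∪out(6)=∅
  fail(8) 'bda': from fail(7)=19 chase 'a': 19→0 ⇒ 22;  out=∅∪out(22)=∅
  fail(15) 'edd': from fail(14)=19 chase 'd': 19→0 ⇒ 19;  out=∅∪out(19)=∅
  fail(21) 'dcd': from fail(20)=12 chase 'd': 12→0 ⇒ 19;  out={5}∪out(19)={5}
  fail(24) 'abd': from fail(23)=6 chase 'd': 6 ⇒ 7;  out=∅∪out(7)=∅
  fail(28) 'dec': from fail(27)=1 chase 'c': 1 ⇒ 2;  out={7}∪out(2)={4,7}
  fail(4) 'ecba': from fail(3)=6 chase 'a': 6→0 ⇒ 22;  out=∅∪out(22)=∅
  fail(9) 'bdad': from fail(8)=22 chase 'd': 22→0 ⇒ 19;  out=∅∪out(19)=∅
  fail(16) 'edda': from fail(15)=19 chase 'a': 19→0 ⇒ 22;  out=∅∪out(22)=∅
  fail(25) 'abde': from fail(24)=7 chase 'e': 7→19 ⇒ 27;  out=∅∪out(27)=∅
  fail(5) 'ecbaa': from fail(4)=22 chase 'a': 22→0 ⇒ 22;  out={0}∪out(22)={0}
  fail(10) 'bdade': from fail(9)=19 chase 'e': 19 ⇒ 27;  out=∅∪out(27)=∅
  fail(17) 'eddae': from fail(16)=22 chase 'e': 22→0 ⇒ 1;  out=∅∪out(1)=∅
  fail(26) 'abdec': from fail(25)=27 chase 'c': 27 ⇒ 28;  out={6}∪out(28)={4,6,7}
  fail(11) 'bdadec': from fail(10)=27 chase 'c': 27 ⇒ 28;  out={1}∪out(28)={1,4,7}
  fail(18) 'eddaee': from fail(17)=1 chase 'e': 1→0 ⇒ 1;  out={3}∪out(1)={3}

Run:
pos 0 'b': at 6
pos 1 'd': at 7
pos 2 'a': at 8
pos 3 'd': at 9
pos 4 'e': at 10
pos 5 'c': at 11  emit P1@[0:5],P4@[5:5],P7@[3:5]
pos 6 'c': at 12 (fail-walked)  emit P4@[6:6]
pos 7 'e': at 13  emit P2@[6:7]
pos 8 'c': at 2 (fail-walked)  emit P4@[8:8]
pos 9 'a': at 22 (fail-walked)
pos 10 'a': at 22 (fail-walked)
pos 11 'b': at 23
pos 12 'd': at 24
pos 13 'a': at 8 (fail-walked)
pos 14 'd': at 9
pos 15 'e': at 10
pos 16 'c': at 11  emit P1@[11:16],P4@[16:16],P7@[14:16]
pos 17 'c': at 12 (fail-walked)  emit P4@[17:17]
pos 18 'a': at 22 (fail-walked)
pos 19 'b': at 23
pos 20 'd': at 24
pos 21 'e': at 25
pos 22 'c': at 26  emit P4@[22:22],P6@[18:22],P7@[20:22]
pos 23 'a': at 22 (fail-walked)
pos 24 'e': at 1 (fail-walked)

Matches: [[5,1],[5,4],[5,7],[6,4],[7,2],[8,4],[16,1],[16,4],[16,7],[17,4],[22,4],[22,6],[22,7]]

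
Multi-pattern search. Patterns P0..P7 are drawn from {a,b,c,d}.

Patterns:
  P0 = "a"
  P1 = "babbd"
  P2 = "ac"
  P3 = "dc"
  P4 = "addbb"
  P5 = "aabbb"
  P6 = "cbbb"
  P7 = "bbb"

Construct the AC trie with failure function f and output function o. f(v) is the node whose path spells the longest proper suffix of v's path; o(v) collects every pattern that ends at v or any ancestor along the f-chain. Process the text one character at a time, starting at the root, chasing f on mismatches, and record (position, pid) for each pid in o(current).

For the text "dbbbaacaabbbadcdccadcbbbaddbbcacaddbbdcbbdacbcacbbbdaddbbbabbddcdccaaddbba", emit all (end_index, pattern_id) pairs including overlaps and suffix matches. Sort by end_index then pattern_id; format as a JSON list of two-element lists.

Build:
Trie nodes:
  n0 'ε': a→1 b→2 c→18 d→8
  n1 'a': a→14 c→7 d→10  ←P0
  n2 'b': a→3 b→22
  n3 'ba': b→4
  n4 'bab': b→5
  n5 'babb': d→6
  n6 'babbd': ·  ←P1
  n7 'ac': ·  ←P2
  n8 'd': c→9
  n9 'dc': ·  ←P3
  n10 'ad': d→11
  n11 'add': b→12
  n12 'addb': b→13
  n13 'addbb': ·  ←P4
  n14 'aa': b→15
  n15 'aab': b→16
  n16 'aabb': b→17
  n17 'aabbb': ·  ←P5
  n18 'c': b→19
  n19 'cb': b→20
  n20 'cbb': b→21
  n21 'cbbb': ·  ←P6
  n22 'bb': b→23
  n23 'bbb': ·  ←P7

BFS fail/out derivation:
  n1('a'): parent n0 fail=0; on 'a' 0 → fail=0;  out {0}∪∅={0}
  n2('b'): parent n0 fail=0; on 'b' 0 → fail=0;  out ∅∪∅=∅
  n8('d'): parent n0 fail=0; on 'd' 0 → fail=0;  out ∅∪∅=∅
  n18('c'): parent n0 fail=0; on 'c' 0 → fail=0;  out ∅∪∅=∅
  n3('ba'): parent n2 fail=0; on 'a' 0 → fail=1;  out ∅∪{0}={0}
  n7('ac'): parent n1 fail=0; on 'c' 0 → fail=18;  out {2}∪∅={2}
  n9('dc'): parent n8 fail=0; on 'c' 0 → fail=18;  out {3}∪∅={3}
  n10('ad'): parent n1 fail=0; on 'd' 0 → fail=8;  out ∅∪∅=∅
  n14('aa'): parent n1 fail=0; on 'a' 0 → fail=1;  out ∅∪{0}={0}
  n19('cb'): parent n18 fail=0; on 'b' 0 → fail=2;  out ∅∪∅=∅
  n22('bb'): parent n2 fail=0; on 'b' 0 → fail=2;  out ∅∪∅=∅
  n4('bab'): parent n3 fail=1; on 'b' 1→0 → fail=2;  out ∅∪∅=∅
  n11('add'): parent n10 fail=8; on 'd' 8→0 → fail=8;  out ∅∪∅=∅
  n15('aab'): parent n14 fail=1; on 'b' 1→0 → fail=2;  out ∅∪∅=∅
  n20('cbb'): parent n19 fail=2; on 'b' 2 → fail=22;  out ∅∪∅=∅
  n23('bbb'): parent n22 fail=2; on 'b' 2 → fail=22;  out {7}∪∅={7}
  n5('babb'): parent n4 fail=2; on 'b' 2 → fail=22;  out ∅∪∅=∅
  n12('addb'): parent n11 fail=8; on 'b' 8→0 → fail=2;  out ∅∪∅=∅
  n16('aabb'): parent n15 fail=2; on 'b' 2 → fail=22;  out ∅∪∅=∅
  n21('cbbb'): parent n20 fail=22; on 'b' 22 → fail=23;  out {6}∪{7}={6,7}
  n6('babbd'): parent n5 fail=22; on 'd' 22→2→0 → fail=8;  out {1}∪∅={1}
  n13('addbb'): parent n12 fail=2; on 'b' 2 → fail=22;  out {4}∪∅={4}
  n17('aabbb'): parent n16 fail=22; on 'b' 22 → fail=23;  out {5}∪{7}={5,7}

Scan:
pos 0 'd': at 8
pos 1 'b': at 2 (fail-walked)
pos 2 'b': at 22
pos 3 'b': at 23  ** P7@[1:3]
pos 4 'a': at 3 (fail-walked)  ** P0@[4:4]
pos 5 'a': at 14 (fail-walked)  ** P0@[5:5]
pos 6 'c': at 7 (fail-walked)  ** P2@[5:6]
pos 7 'a': at 1 (fail-walked)  ** P0@[7:7]
pos 8 'a': at 14  ** P0@[8:8]
pos 9 'b': at 15
pos 10 'b': at 16
pos 11 'b': at 17  ** P5@[7:11],P7@[9:11]
pos 12 'a': at 3 (fail-walked)  ** P0@[12:12]
pos 13 'd': at 10 (fail-walked)
pos 14 'c': at 9 (fail-walked)  ** P3@[13:14]
pos 15 'd': at 8 (fail-walked)
pos 16 'c': at 9  ** P3@[15:16]
pos 17 'c': at 18 (fail-walked)
pos 18 'a': at 1 (fail-walked)  ** P0@[18:18]
pos 19 'd': at 10
pos 20 'c': at 9 (fail-walked)  ** P3@[19:20]
pos 21 'b': at 19 (fail-walked)
pos 22 'b': at 20
pos 23 'b': at 21  ** P6@[20:23],P7@[21:23]
pos 24 'a': at 3 (fail-walked)  ** P0@[24:24]
pos 25 'd': at 10 (fail-walked)
pos 26 'd': at 11
pos 27 'b': at 12
pos 28 'b': at 13  ** P4@[24:28]
pos 29 'c': at 18 (fail-walked)
pos 30 'a': at 1 (fail-walked)  ** P0@[30:30]
pos 31 'c': at 7  ** P2@[30:31]
pos 32 'a': at 1 (fail-walked)  ** P0@[32:32]
pos 33 'd': at 10
pos 34 'd': at 11
pos 35 'b': at 12
pos 36 'b': at 13  ** P4@[32:36]
pos 37 'd': at 8 (fail-walked)
pos 38 'c': at 9  ** P3@[37:38]
pos 39 'b': at 19 (fail-walked)
pos 40 'b': at 20
pos 41 'd': at 8 (fail-walked)
pos 42 'a': at 1 (fail-walked)  ** P0@[42:42]
pos 43 'c': at 7  ** P2@[42:43]
pos 44 'b': at 19 (fail-walked)
pos 45 'c': at 18 (fail-walked)
pos 46 'a': at 1 (fail-walked)  ** P0@[46:46]
pos 47 'c': at 7  ** P2@[46:47]
pos 48 'b': at 19 (fail-walked)
pos 49 'b': at 20
pos 50 'b': at 21  ** P6@[47:50],P7@[48:50]
pos 51 'd': at 8 (fail-walked)
pos 52 'a': at 1 (fail-walked)  ** P0@[52:52]
pos 53 'd': at 10
pos 54 'd': at 11
pos 55 'b': at 12
pos 56 'b': at 13  ** P4@[52:56]
pos 57 'b': at 23 (fail-walked)  ** P7@[55:57]
pos 58 'a': at 3 (fail-walked)  ** P0@[58:58]
pos 59 'b': at 4
pos 60 'b': at 5
pos 61 'd': at 6  ** P1@[57:61]
pos 62 'd': at 8 (fail-walked)
pos 63 'c': at 9  ** P3@[62:63]
pos 64 'd': at 8 (fail-walked)
pos 65 'c': at 9  ** P3@[64:65]
pos 66 'c': at 18 (fail-walked)
pos 67 'a': at 1 (fail-walked)  ** P0@[67:67]
pos 68 'a': at 14  ** P0@[68:68]
pos 69 'd': at 10 (fail-walked)
pos 70 'd': at 11
pos 71 'b': at 12
pos 72 'b': at 13  ** P4@[68:72]
pos 73 'a': at 3 (fail-walked)  ** P0@[73:73]

Result: [[3,7],[4,0],[5,0],[6,2],[7,0],[8,0],[11,5],[11,7],[12,0],[14,3],[16,3],[18,0],[20,3],[23,6],[23,7],[24,0],[28,4],[30,0],[31,2],[32,0],[36,4],[38,3],[42,0],[43,2],[46,0],[47,2],[50,6],[50,7],[52,0],[56,4],[57,7],[58,0],[61,1],[63,3],[65,3],[67,0],[68,0],[72,4],[73,0]]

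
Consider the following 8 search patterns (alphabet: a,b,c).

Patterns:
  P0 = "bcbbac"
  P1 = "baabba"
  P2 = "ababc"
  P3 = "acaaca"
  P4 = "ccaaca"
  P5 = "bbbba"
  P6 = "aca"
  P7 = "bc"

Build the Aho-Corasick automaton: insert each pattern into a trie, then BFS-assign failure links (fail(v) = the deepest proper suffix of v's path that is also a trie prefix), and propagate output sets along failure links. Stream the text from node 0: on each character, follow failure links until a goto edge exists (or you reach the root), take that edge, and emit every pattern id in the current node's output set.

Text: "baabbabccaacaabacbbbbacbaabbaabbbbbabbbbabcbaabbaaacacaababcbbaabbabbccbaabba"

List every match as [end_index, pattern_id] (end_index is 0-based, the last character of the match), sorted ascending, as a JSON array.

Construct AC machine:
Trie nodes:
  n0 'ε': a→12 b→1 c→22
  n1 'b': a→7 b→28 c→2
  n2 'bc': b→3  [P7 ends]
  n3 'bcb': b→4
  n4 'bcbb': a→5
  n5 'bcbba': c→6
  n6 'bcbbac': ·  [P0 ends]
  n7 'ba': a→8
  n8 'baa': b→9
  n9 'baab': b→10
  n10 'baabb': a→11
  n11 'baabba': ·  [P1 ends]
  n12 'a': b→13 c→17
  n13 'ab': a→14
  n14 'aba': b→15
  n15 'abab': c→16
  n16 'ababc': ·  [P2 ends]
  n17 'ac': a→18
  n18 'aca': a→19  [P6 ends]
  n19 'acaa': c→20
  n20 'acaac': a→21
  n21 'acaaca': ·  [P3 ends]
  n22 'c': c→23
  n23 'cc': a→24
  n24 'cca': a→25
  n25 'ccaa': c→26
  n26 'ccaac': a→27
  n27 'ccaaca': ·  [P4 ends]
  n28 'bb': b→29
  n29 'bbb': b→30
  n30 'bbbb': a→31
  n31 'bbbba': ·  [P5 ends]

Failure links (BFS by depth):
  fail(1) 'b': from fail(0)=0 chase 'b': 0 ⇒ 0;  out=∅∪out(0)=∅
  fail(12) 'a': from fail(0)=0 chase 'a': 0 ⇒ 0;  out=∅∪out(0)=∅
  fail(22) 'c': from fail(0)=0 chase 'c': 0 ⇒ 0;  out=∅∪out(0)=∅
  fail(2) 'bc': from fail(1)=0 chase 'c': 0 ⇒ 22;  out={7}∪out(22)={7}
  fail(7) 'ba': from fail(1)=0 chase 'a': 0 ⇒ 12;  out=∅∪out(12)=∅
  fail(13) 'ab': from fail(12)=0 chase 'b': 0 ⇒ 1;  out=∅∪out(1)=∅
  fail(17) 'ac': from fail(12)=0 chase 'c': 0 ⇒ 22;  out=∅∪out(22)=∅
  fail(23) 'cc': from fail(22)=0 chase 'c': 0 ⇒ 22;  out=∅∪out(22)=∅
  fail(28) 'bb': from fail(1)=0 chase 'b': 0 ⇒ 1;  out=∅∪out(1)=∅
  fail(3) 'bcb': from fail(2)=22 chase 'b': 22→0 ⇒ 1;  out=∅∪out(1)=∅
  fail(8) 'baa': from fail(7)=12 chase 'a': 12→0 ⇒ 12;  out=∅∪out(12)=∅
  fail(14) 'aba': from fail(13)=1 chase 'a': 1 ⇒ 7;  out=∅∪out(7)=∅
  fail(18) 'aca': from fail(17)=22 chase 'a': 22→0 ⇒ 12;  out={6}∪out(12)={6}
  fail(24) 'cca': from fail(23)=22 chase 'a': 22→0 ⇒ 12;  out=∅∪out(12)=∅
  fail(29) 'bbb': from fail(28)=1 chase 'b': 1 ⇒ 28;  out=∅∪out(28)=∅
  fail(4) 'bcbb': from fail(3)=1 chase 'b': 1 ⇒ 28;  out=∅∪out(28)=∅
  fail(9) 'baab': from fail(8)=12 chase 'b': 12 ⇒ 13;  out=∅∪out(13)=∅
  fail(15) 'abab': from fail(14)=7 chase 'b': 7→12 ⇒ 13;  out=∅∪out(13)=∅
  fail(19) 'acaa': from fail(18)=12 chase 'a': 12→0 ⇒ 12;  out=∅∪out(12)=∅
  fail(25) 'ccaa': from fail(24)=12 chase 'a': 12→0 ⇒ 12;  out=∅∪out(12)=∅
  fail(30) 'bbbb': from fail(29)=28 chase 'b': 28 ⇒ 29;  out=∅∪out(29)=∅
  fail(5) 'bcbba': from fail(4)=28 chase 'a': 28→1 ⇒ 7;  out=∅∪out(7)=∅
  fail(10) 'baabb': from fail(9)=13 chase 'b': 13→1 ⇒ 28;  out=∅∪out(28)=∅
  fail(16) 'ababc': from fail(15)=13 chase 'c': 13→1 ⇒ 2;  out={2}∪out(2)={2,7}
  fail(20) 'acaac': from fail(19)=12 chase 'c': 12 ⇒ 17;  out=∅∪out(17)=∅
  fail(26) 'ccaac': from fail(25)=12 chase 'c': 12 ⇒ 17;  out=∅∪out(17)=∅
  fail(31) 'bbbba': from fail(30)=29 chase 'a': 29→28→1 ⇒ 7;  out={5}∪out(7)={5}
  fail(6) 'bcbbac': from fail(5)=7 chase 'c': 7→12 ⇒ 17;  out={0}∪out(17)={0}
  fail(11) 'baabba': from fail(10)=28 chase 'a': 28→1 ⇒ 7;  out={1}∪out(7)={1}
  fail(21) 'acaaca': from fail(20)=17 chase 'a': 17 ⇒ 18;  out={3}∪out(18)={3,6}
  fail(27) 'ccaaca': from fail(26)=17 chase 'a': 17 ⇒ 18;  out={4}∪out(18)={4,6}

Scan:
i=0 'b': node 0→1
i=1 'a': node 1→7
i=2 'a': node 7→8
i=3 'b': node 8→9
i=4 'b': node 9→10
i=5 'a': node 10→11  ** P1@[0:5]
i=6 'b': node 11→13 ·f
i=7 'c': node 13→2 ·f  ** P7@[6:7]
i=8 'c': node 2→23 ·f
i=9 'a': node 23→24
i=10 'a': node 24→25
i=11 'c': node 25→26
i=12 'a': node 26→27  ** P4@[7:12],P6@[10:12]
i=13 'a': node 27→19 ·f
i=14 'b': node 19→13 ·f
i=15 'a': node 13→14
i=16 'c': node 14→17 ·f
i=17 'b': node 17→1 ·f
i=18 'b': node 1→28
i=19 'b': node 28→29
i=20 'b': node 29→30
i=21 'a': node 30→31  ** P5@[17:21]
i=22 'c': node 31→17 ·f
i=23 'b': node 17→1 ·f
i=24 'a': node 1→7
i=25 'a': node 7→8
i=26 'b': node 8→9
i=27 'b': node 9→10
i=28 'a': node 10→11  ** P1@[23:28]
i=29 'a': node 11→8 ·f
i=30 'b': node 8→9
i=31 'b': node 9→10
i=32 'b': node 10→29 ·f
i=33 'b': node 29→30
i=34 'b': node 30→30 ·f
i=35 'a': node 30→31  ** P5@[31:35]
i=36 'b': node 31→13 ·f
i=37 'b': node 13→28 ·f
i=38 'b': node 28→29
i=39 'b': node 29→30
i=40 'a': node 30→31  ** P5@[36:40]
i=41 'b': node 31→13 ·f
i=42 'c': node 13→2 ·f  ** P7@[41:42]
i=43 'b': node 2→3
i=44 'a': node 3→7 ·f
i=45 'a': node 7→8
i=46 'b': node 8→9
i=47 'b': node 9→10
i=48 'a': node 10→11  ** P1@[43:48]
i=49 'a': node 11→8 ·f
i=50 'a': node 8→12 ·f
i=51 'c': node 12→17
i=52 'a': node 17→18  ** P6@[50:52]
i=53 'c': node 18→17 ·f
i=54 'a': node 17→18  ** P6@[52:54]
i=55 'a': node 18→19
i=56 'b': node 19→13 ·f
i=57 'a': node 13→14
i=58 'b': node 14→15
i=59 'c': node 15→16  ** P2@[55:59],P7@[58:59]
i=60 'b': node 16→3 ·f
i=61 'b': node 3→4
i=62 'a': node 4→5
i=63 'a': node 5→8 ·f
i=64 'b': node 8→9
i=65 'b': node 9→10
i=66 'a': node 10→11  ** P1@[61:66]
i=67 'b': node 11→13 ·f
i=68 'b': node 13→28 ·f
i=69 'c': node 28→2 ·f  ** P7@[68:69]
i=70 'c': node 2→23 ·f
i=71 'b': node 23→1 ·f
i=72 'a': node 1→7
i=73 'a': node 7→8
i=74 'b': node 8→9
i=75 'b': node 9→10
i=76 'a': node 10→11  ** P1@[71:76]

All matches (sorted): [[5,1],[7,7],[12,4],[12,6],[21,5],[28,1],[35,5],[40,5],[42,7],[48,1],[52,6],[54,6],[59,2],[59,7],[66,1],[69,7],[76,1]]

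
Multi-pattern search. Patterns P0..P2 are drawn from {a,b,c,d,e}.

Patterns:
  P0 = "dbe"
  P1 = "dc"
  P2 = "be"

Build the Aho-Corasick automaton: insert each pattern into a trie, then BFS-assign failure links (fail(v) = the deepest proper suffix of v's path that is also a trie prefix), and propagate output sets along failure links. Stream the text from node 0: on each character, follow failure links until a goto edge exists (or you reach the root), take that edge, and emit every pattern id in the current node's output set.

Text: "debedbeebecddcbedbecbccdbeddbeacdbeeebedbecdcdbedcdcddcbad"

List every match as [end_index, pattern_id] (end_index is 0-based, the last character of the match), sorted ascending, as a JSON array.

Build:
Trie (insert patterns):
  0='ε' goto b→5 d→1
  1='d' goto b→2 c→4
  2='db' goto e→3
  3='dbe' goto ·  [P0 ends]
  4='dc' goto ·  [P1 ends]
  5='b' goto e→6
  6='be' goto ·  [P2 ends]

Failure links (BFS by depth):
  fail(1) 'd': from fail(0)=0 chase 'd': 0 ⇒ 0;  out=∅∪out(0)=∅
  fail(5) 'b': from fail(0)=0 chase 'b': 0 ⇒ 0;  out=∅∪out(0)=∅
  fail(2) 'db': from fail(1)=0 chase 'b': 0 ⇒ 5;  out=∅∪out(5)=∅
  fail(4) 'dc': from fail(1)=0 chase 'c': 0 ⇒ 0;  out={1}∪out(0)={1}
  fail(6) 'be': from fail(5)=0 chase 'e': 0 ⇒ 0;  out={2}∪out(0)={2}
  fail(3) 'dbe': from fail(2)=5 chase 'e': 5 ⇒ 6;  out={0}∪out(6)={0,2}

Run:
[0] read 'd'  n0⇒n1
[1] read 'e'  n1⇒n0 (fail-walked)
[2] read 'b'  n0⇒n5
[3] read 'e'  n5⇒n6  ** P2@[2:3]
[4] read 'd'  n6⇒n1 (fail-walked)
[5] read 'b'  n1⇒n2
[6] read 'e'  n2⇒n3  ** P0@[4:6],P2@[5:6]
[7] read 'e'  n3⇒n0 (fail-walked)
[8] read 'b'  n0⇒n5
[9] read 'e'  n5⇒n6  ** P2@[8:9]
[10] read 'c'  n6⇒n0 (fail-walked)
[11] read 'd'  n0⇒n1
[12] read 'd'  n1⇒n1 (fail-walked)
[13] read 'c'  n1⇒n4  ** P1@[12:13]
[14] read 'b'  n4⇒n5 (fail-walked)
[15] read 'e'  n5⇒n6  ** P2@[14:15]
[16] read 'd'  n6⇒n1 (fail-walked)
[17] read 'b'  n1⇒n2
[18] read 'e'  n2⇒n3  ** P0@[16:18],P2@[17:18]
[19] read 'c'  n3⇒n0 (fail-walked)
[20] read 'b'  n0⇒n5
[21] read 'c'  n5⇒n0 (fail-walked)
[22] read 'c'  n0⇒n0
[23] read 'd'  n0⇒n1
[24] read 'b'  n1⇒n2
[25] read 'e'  n2⇒n3  ** P0@[23:25],P2@[24:25]
[26] read 'd'  n3⇒n1 (fail-walked)
[27] read 'd'  n1⇒n1 (fail-walked)
[28] read 'b'  n1⇒n2
[29] read 'e'  n2⇒n3  ** P0@[27:29],P2@[28:29]
[30] read 'a'  n3⇒n0 (fail-walked)
[31] read 'c'  n0⇒n0
[32] read 'd'  n0⇒n1
[33] read 'b'  n1⇒n2
[34] read 'e'  n2⇒n3  ** P0@[32:34],P2@[33:34]
[35] read 'e'  n3⇒n0 (fail-walked)
[36] read 'e'  n0⇒n0
[37] read 'b'  n0⇒n5
[38] read 'e'  n5⇒n6  ** P2@[37:38]
[39] read 'd'  n6⇒n1 (fail-walked)
[40] read 'b'  n1⇒n2
[41] read 'e'  n2⇒n3  ** P0@[39:41],P2@[40:41]
[42] read 'c'  n3⇒n0 (fail-walked)
[43] read 'd'  n0⇒n1
[44] read 'c'  n1⇒n4  ** P1@[43:44]
[45] read 'd'  n4⇒n1 (fail-walked)
[46] read 'b'  n1⇒n2
[47] read 'e'  n2⇒n3  ** P0@[45:47],P2@[46:47]
[48] read 'd'  n3⇒n1 (fail-walked)
[49] read 'c'  n1⇒n4  ** P1@[48:49]
[50] read 'd'  n4⇒n1 (fail-walked)
[51] read 'c'  n1⇒n4  ** P1@[50:51]
[52] read 'd'  n4⇒n1 (fail-walked)
[53] read 'd'  n1⇒n1 (fail-walked)
[54] read 'c'  n1⇒n4  ** P1@[53:54]
[55] read 'b'  n4⇒n5 (fail-walked)
[56] read 'a'  n5⇒n0 (fail-walked)
[57] read 'd'  n0⇒n1

Result: [[3,2],[6,0],[6,2],[9,2],[13,1],[15,2],[18,0],[18,2],[25,0],[25,2],[29,0],[29,2],[34,0],[34,2],[38,2],[41,0],[41,2],[44,1],[47,0],[47,2],[49,1],[51,1],[54,1]]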